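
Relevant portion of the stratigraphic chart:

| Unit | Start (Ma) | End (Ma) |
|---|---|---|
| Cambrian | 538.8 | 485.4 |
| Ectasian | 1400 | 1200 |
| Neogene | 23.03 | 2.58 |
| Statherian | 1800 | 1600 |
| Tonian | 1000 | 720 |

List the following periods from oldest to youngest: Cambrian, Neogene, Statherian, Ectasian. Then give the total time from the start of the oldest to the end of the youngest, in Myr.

Statherian → Ectasian → Cambrian → Neogene; total span 1797.42 Myr

From the excerpt: Cambrian 538.8–485.4; Neogene 23.03–2.58; Statherian 1800–1600; Ectasian 1400–1200 (Ma).
Larger Ma is earlier, so the oldest is Statherian and the youngest is Neogene; oldest to youngest: Statherian, Ectasian, Cambrian, Neogene.
Oldest start 1800 minus youngest end 2.58 gives 1797.42 Myr overall.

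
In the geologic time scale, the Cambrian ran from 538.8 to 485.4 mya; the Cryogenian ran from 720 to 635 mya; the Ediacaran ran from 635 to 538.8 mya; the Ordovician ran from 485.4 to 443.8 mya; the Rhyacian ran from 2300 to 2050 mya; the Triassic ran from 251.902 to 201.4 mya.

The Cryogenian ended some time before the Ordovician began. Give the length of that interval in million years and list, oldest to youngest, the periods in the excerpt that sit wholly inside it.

The Cryogenian closes at 635 Ma and the Ordovician opens at 485.4 Ma, so the interval is 635 − 485.4 = 149.6 Myr.
A period fits inside if it starts at or after 635 Ma and ends at or before 485.4 Ma; oldest first that gives Ediacaran, Cambrian.

149.6 million years; Ediacaran, Cambrian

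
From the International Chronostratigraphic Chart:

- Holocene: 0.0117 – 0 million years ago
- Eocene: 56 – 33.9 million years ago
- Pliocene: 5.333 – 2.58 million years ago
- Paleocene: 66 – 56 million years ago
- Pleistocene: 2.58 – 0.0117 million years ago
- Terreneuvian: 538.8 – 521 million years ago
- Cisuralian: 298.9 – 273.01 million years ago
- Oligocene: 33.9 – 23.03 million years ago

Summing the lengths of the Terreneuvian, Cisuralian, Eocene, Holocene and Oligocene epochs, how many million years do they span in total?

Each duration: Terreneuvian = 17.8; Cisuralian = 25.89; Eocene = 22.1; Holocene = 0.0117; Oligocene = 10.87.
Sum: 17.8 + 25.89 + 22.1 + 0.0117 + 10.87 = 76.6717 Myr.

76.6717 million years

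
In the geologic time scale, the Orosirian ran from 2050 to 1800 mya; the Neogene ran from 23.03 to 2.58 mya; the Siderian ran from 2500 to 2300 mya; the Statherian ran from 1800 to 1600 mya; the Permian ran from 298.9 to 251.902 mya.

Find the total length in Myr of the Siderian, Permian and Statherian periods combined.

446.998 million years

Duration is start − end for each: (2500 − 2300) + (298.9 − 251.902) + (1800 − 1600).
That is 200 + 46.998 + 200, which totals 446.998 million years.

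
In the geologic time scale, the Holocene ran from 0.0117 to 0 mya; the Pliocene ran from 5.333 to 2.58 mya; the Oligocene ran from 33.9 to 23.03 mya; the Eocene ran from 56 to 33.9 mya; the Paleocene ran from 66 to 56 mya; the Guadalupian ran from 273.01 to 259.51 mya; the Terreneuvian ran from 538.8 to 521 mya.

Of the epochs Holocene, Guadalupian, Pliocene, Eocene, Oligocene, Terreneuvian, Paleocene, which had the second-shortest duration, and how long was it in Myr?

Pliocene, 2.753 million years

Durations: Holocene 0.0117; Guadalupian 13.5; Pliocene 2.753; Eocene 22.1; Oligocene 10.87; Terreneuvian 17.8; Paleocene 10 Myr.
Sorted shortest-first: Holocene (0.0117), Pliocene (2.753), Paleocene (10), Oligocene (10.87), Guadalupian (13.5), Terreneuvian (17.8), Eocene (22.1).
The second shortest is Pliocene at 2.753 Myr.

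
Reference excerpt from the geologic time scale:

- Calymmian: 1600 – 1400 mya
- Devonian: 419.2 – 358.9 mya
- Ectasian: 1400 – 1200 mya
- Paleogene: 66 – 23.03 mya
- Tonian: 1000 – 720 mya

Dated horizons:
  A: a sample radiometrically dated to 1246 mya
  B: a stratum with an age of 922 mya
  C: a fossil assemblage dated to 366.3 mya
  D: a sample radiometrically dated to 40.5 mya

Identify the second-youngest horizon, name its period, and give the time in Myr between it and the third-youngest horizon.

C, in the Devonian; 555.7 million years to B

Sorted youngest-first by Ma: D (40.5), C (366.3), B (922), A (1246).
The second youngest is C at 366.3 Ma, which lies in 419.2–358.9 Ma: the Devonian.
The third youngest is B at 922 Ma; separation = |366.3 − 922| = 555.7 Myr.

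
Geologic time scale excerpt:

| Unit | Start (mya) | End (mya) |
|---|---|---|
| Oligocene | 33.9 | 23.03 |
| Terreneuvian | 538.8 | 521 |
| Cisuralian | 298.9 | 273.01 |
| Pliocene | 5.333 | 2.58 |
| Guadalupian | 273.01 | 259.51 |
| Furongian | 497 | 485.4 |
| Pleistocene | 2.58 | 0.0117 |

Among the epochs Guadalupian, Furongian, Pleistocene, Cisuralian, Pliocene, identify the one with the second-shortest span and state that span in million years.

Pliocene, 2.753 million years

Start − end for each: Guadalupian 273.01 − 259.51 = 13.5; Furongian 497 − 485.4 = 11.6; Pleistocene 2.58 − 0.0117 = 2.5683; Cisuralian 298.9 − 273.01 = 25.89; Pliocene 5.333 − 2.58 = 2.753.
Ranking these from shortest: Pleistocene < Pliocene < Furongian < Guadalupian < Cisuralian.
Position 2 in that ranking is Pliocene, which lasted 2.753 Myr.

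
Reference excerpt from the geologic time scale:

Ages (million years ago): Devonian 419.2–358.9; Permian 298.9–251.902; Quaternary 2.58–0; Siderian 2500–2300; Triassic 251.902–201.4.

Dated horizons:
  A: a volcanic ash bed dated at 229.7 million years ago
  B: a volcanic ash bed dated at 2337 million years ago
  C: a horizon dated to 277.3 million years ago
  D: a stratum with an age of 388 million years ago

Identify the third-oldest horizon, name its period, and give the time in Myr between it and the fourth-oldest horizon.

C, in the Permian; 47.6 million years to A

Sorted oldest-first by Ma: B (2337), D (388), C (277.3), A (229.7).
The third oldest is C at 277.3 Ma, which lies in 298.9–251.902 Ma: the Permian.
The fourth oldest is A at 229.7 Ma; separation = |277.3 − 229.7| = 47.6 Myr.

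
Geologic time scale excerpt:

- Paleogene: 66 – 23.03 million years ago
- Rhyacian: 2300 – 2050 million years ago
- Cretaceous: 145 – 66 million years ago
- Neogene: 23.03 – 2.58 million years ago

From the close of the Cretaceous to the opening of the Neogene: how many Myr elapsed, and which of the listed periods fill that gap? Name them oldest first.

42.97 million years; Paleogene

The Cretaceous closes at 66 Ma and the Neogene opens at 23.03 Ma, so the interval is 66 − 23.03 = 42.97 Myr.
A period fits inside if it starts at or after 66 Ma and ends at or before 23.03 Ma; oldest first that gives Paleogene.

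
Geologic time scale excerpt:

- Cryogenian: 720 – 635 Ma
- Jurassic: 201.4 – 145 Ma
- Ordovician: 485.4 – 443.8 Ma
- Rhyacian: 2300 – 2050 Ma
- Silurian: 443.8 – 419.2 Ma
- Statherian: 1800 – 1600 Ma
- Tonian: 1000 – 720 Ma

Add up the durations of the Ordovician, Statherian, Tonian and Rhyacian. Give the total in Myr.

771.6 million years

Each duration: Ordovician = 41.6; Statherian = 200; Tonian = 280; Rhyacian = 250.
Sum: 41.6 + 200 + 280 + 250 = 771.6 Myr.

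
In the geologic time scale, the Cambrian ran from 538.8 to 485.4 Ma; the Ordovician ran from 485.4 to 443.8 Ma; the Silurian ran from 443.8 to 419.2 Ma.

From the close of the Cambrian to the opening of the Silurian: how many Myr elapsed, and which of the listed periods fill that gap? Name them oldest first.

End of Cambrian = 485.4 Ma; start of Silurian = 443.8 Ma.
Gap = 485.4 − 443.8 = 41.6 Myr.
Periods wholly inside 485.4–443.8 Ma: Ordovician (485.4–443.8).

41.6 million years; Ordovician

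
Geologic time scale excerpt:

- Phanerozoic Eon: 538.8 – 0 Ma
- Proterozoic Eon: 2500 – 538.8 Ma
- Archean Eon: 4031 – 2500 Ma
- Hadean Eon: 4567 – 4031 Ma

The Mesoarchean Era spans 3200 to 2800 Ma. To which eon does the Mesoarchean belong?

The Mesoarchean (3200–2800 Ma) lies entirely within 4031–2500 Ma, the Archean Eon.

Archean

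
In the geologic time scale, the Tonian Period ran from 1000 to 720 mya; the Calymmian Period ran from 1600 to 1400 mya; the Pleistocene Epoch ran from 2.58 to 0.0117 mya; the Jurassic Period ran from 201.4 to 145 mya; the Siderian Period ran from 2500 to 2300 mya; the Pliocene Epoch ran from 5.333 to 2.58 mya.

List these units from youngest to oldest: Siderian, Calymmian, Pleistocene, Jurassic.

Read off each span (Ma): Siderian 2500–2300; Calymmian 1600–1400; Pleistocene 2.58–0.0117; Jurassic 201.4–145.
Larger Ma is older, so oldest→youngest is Siderian, Calymmian, Jurassic, Pleistocene; reverse it for youngest→oldest.

Pleistocene, Jurassic, Calymmian, Siderian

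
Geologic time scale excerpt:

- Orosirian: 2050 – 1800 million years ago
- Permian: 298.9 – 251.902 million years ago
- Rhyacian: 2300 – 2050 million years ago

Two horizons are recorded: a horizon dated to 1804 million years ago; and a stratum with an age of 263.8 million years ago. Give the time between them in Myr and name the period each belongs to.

1540.2 million years apart; the first in the Orosirian, the second in the Permian

Elapsed time: 1804 − 263.8 = 1540.2 Myr.
1804 Ma lies within 2050–1800 Ma: Orosirian.
263.8 Ma lies within 298.9–251.902 Ma: Permian.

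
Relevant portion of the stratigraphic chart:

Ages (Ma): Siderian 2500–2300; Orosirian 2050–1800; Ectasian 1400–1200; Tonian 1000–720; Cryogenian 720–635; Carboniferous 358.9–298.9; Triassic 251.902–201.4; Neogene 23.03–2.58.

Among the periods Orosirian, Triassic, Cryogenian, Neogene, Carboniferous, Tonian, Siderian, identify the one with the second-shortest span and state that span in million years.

Triassic, 50.502 million years

Durations: Orosirian 250; Triassic 50.502; Cryogenian 85; Neogene 20.45; Carboniferous 60; Tonian 280; Siderian 200 Myr.
Sorted shortest-first: Neogene (20.45), Triassic (50.502), Carboniferous (60), Cryogenian (85), Siderian (200), Orosirian (250), Tonian (280).
The second shortest is Triassic at 50.502 Myr.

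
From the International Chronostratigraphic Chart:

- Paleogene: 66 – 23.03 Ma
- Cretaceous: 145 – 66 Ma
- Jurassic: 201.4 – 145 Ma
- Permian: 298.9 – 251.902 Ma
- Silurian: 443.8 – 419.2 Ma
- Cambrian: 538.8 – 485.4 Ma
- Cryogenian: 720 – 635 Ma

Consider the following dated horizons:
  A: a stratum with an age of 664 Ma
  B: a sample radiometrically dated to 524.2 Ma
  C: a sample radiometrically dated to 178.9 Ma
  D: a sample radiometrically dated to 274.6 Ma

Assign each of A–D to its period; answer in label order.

A — Cryogenian; B — Cambrian; C — Jurassic; D — Permian

A: 664 Ma lies in 720–635 Ma, so Cryogenian.
B: 524.2 Ma lies in 538.8–485.4 Ma, so Cambrian.
C: 178.9 Ma lies in 201.4–145 Ma, so Jurassic.
D: 274.6 Ma lies in 298.9–251.902 Ma, so Permian.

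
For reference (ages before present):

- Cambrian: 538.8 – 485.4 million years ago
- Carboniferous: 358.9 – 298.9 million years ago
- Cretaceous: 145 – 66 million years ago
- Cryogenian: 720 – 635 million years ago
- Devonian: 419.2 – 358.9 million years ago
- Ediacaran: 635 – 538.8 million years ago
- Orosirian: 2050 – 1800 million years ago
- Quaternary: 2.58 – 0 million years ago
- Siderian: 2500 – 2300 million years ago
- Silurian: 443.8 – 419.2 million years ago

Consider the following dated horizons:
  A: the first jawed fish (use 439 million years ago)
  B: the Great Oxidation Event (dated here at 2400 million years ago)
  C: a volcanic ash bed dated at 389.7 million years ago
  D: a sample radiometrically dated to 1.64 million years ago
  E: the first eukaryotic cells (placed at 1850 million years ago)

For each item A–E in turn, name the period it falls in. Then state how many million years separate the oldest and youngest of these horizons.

Match each age against the start–end ranges in the excerpt: A = 439 Ma → Silurian (443.8–419.2); B = 2400 Ma → Siderian (2500–2300); C = 389.7 Ma → Devonian (419.2–358.9); D = 1.64 Ma → Quaternary (2.58–0); E = 1850 Ma → Orosirian (2050–1800).
The largest age is 2400 Ma and the smallest is 1.64 Ma; their difference is 2398.36 Myr.

A — Silurian; B — Siderian; C — Devonian; D — Quaternary; E — Orosirian; span 2398.36 million years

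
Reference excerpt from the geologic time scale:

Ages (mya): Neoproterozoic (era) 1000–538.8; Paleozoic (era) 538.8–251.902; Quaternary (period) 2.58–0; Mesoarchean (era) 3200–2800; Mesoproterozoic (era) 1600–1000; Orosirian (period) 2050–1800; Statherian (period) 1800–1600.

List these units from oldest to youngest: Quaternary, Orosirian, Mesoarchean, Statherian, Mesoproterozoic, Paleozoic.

Mesoarchean, Orosirian, Statherian, Mesoproterozoic, Paleozoic, Quaternary

Read off each span (Ma): Quaternary 2.58–0; Orosirian 2050–1800; Mesoarchean 3200–2800; Statherian 1800–1600; Mesoproterozoic 1600–1000; Paleozoic 538.8–251.902.
Larger Ma is older, so oldest→youngest is Mesoarchean, Orosirian, Statherian, Mesoproterozoic, Paleozoic, Quaternary.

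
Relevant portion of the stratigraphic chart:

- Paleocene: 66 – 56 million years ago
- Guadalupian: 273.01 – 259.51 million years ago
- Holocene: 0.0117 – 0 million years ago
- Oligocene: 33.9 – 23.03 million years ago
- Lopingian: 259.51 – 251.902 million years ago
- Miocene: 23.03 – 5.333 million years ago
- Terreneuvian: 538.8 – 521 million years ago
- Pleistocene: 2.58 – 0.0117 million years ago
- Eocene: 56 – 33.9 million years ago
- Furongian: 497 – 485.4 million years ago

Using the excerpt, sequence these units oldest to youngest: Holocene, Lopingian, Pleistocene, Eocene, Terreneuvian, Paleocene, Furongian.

Read off each span (Ma): Holocene 0.0117–0; Lopingian 259.51–251.902; Pleistocene 2.58–0.0117; Eocene 56–33.9; Terreneuvian 538.8–521; Paleocene 66–56; Furongian 497–485.4.
Larger Ma is older, so oldest→youngest is Terreneuvian, Furongian, Lopingian, Paleocene, Eocene, Pleistocene, Holocene.

Terreneuvian, Furongian, Lopingian, Paleocene, Eocene, Pleistocene, Holocene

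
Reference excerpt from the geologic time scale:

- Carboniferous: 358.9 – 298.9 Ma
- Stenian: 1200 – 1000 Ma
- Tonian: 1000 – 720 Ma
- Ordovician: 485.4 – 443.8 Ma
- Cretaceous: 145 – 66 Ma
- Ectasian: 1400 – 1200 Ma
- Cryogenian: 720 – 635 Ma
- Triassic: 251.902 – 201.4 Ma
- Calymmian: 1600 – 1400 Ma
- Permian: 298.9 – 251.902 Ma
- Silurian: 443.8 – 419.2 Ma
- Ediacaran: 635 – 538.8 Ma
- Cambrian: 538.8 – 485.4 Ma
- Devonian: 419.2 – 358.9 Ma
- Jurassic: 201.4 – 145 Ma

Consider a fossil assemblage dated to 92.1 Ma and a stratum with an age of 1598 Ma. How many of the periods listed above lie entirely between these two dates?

13

1598 Ma sits inside the Calymmian (1600–1400) and 92.1 Ma inside the Cretaceous (145–66); neither of those is wholly between the two dates.
The listed periods lying completely between them are Ectasian, Stenian, Tonian, Cryogenian, Ediacaran, Cambrian, Ordovician, Silurian, Devonian, Carboniferous, Permian, Triassic, Jurassic — 13 in all.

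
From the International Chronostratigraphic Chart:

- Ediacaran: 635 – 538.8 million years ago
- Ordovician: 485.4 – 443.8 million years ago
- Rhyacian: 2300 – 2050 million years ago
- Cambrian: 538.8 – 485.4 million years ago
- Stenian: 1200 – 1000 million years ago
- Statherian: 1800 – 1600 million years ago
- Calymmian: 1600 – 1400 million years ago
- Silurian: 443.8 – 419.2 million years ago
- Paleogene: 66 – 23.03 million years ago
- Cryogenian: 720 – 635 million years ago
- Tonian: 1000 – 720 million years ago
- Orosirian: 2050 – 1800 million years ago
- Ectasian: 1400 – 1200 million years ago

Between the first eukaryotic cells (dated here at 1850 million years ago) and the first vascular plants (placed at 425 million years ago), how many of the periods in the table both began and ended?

The older date is 1850 Ma and the younger is 425 Ma.
Periods with start < 1850 and end > 425 Ma: Statherian (1800–1600), Calymmian (1600–1400), Ectasian (1400–1200), Stenian (1200–1000), Tonian (1000–720), Cryogenian (720–635), Ediacaran (635–538.8), Cambrian (538.8–485.4), Ordovician (485.4–443.8).
That is 9 complete periods.

9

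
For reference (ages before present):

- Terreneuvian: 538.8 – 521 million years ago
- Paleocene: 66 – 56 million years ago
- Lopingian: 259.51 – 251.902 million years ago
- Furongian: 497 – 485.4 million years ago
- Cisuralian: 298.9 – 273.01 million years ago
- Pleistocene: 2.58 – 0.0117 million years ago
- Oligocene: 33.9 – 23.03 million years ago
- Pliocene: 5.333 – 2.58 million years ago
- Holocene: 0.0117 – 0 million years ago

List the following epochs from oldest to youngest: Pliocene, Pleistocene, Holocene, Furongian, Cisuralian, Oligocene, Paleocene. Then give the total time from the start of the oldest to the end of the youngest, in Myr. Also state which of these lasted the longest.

Furongian, Cisuralian, Paleocene, Oligocene, Pliocene, Pleistocene, Holocene; total span 497 Myr; longest is Cisuralian

From the excerpt: Pliocene 5.333–2.58; Pleistocene 2.58–0.0117; Holocene 0.0117–0; Furongian 497–485.4; Cisuralian 298.9–273.01; Oligocene 33.9–23.03; Paleocene 66–56 (Ma).
Larger Ma is earlier, so the oldest is Furongian and the youngest is Holocene; oldest to youngest: Furongian, Cisuralian, Paleocene, Oligocene, Pliocene, Pleistocene, Holocene.
Oldest start 497 minus youngest end 0 gives 497 Myr overall.
Individual lengths (start − end): Pleistocene 2.5683; Holocene 0.0117; Furongian 11.6; Pliocene 2.753; Cisuralian 25.89; Oligocene 10.87; Paleocene 10. The largest is Cisuralian at 25.89 Myr.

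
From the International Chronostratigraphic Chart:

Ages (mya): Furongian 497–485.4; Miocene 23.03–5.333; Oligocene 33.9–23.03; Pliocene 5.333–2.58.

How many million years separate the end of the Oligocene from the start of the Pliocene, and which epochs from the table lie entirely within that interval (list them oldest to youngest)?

17.697 million years; Miocene

End of Oligocene = 23.03 Ma; start of Pliocene = 5.333 Ma.
Gap = 23.03 − 5.333 = 17.697 Myr.
Epochs wholly inside 23.03–5.333 Ma: Miocene (23.03–5.333).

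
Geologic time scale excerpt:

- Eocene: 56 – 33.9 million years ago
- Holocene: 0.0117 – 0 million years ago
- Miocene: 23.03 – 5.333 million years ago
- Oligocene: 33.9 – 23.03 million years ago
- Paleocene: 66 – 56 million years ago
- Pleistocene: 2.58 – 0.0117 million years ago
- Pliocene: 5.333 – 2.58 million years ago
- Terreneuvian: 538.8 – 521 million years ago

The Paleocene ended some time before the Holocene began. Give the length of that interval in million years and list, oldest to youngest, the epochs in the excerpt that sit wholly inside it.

55.9883 million years; Eocene, Oligocene, Miocene, Pliocene, Pleistocene

End of Paleocene = 56 Ma; start of Holocene = 0.0117 Ma.
Gap = 56 − 0.0117 = 55.9883 Myr.
Epochs wholly inside 56–0.0117 Ma: Eocene (56–33.9), Oligocene (33.9–23.03), Miocene (23.03–5.333), Pliocene (5.333–2.58), Pleistocene (2.58–0.0117).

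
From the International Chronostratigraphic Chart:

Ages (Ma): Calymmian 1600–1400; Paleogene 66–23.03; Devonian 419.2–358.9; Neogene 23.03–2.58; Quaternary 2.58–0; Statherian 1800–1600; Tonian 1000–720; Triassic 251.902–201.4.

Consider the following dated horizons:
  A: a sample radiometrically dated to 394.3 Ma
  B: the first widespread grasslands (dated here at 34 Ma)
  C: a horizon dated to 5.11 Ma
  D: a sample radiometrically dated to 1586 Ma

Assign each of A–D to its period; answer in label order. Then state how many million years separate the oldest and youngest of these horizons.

Match each age against the start–end ranges in the excerpt: A = 394.3 Ma → Devonian (419.2–358.9); B = 34 Ma → Paleogene (66–23.03); C = 5.11 Ma → Neogene (23.03–2.58); D = 1586 Ma → Calymmian (1600–1400).
The largest age is 1586 Ma and the smallest is 5.11 Ma; their difference is 1580.89 Myr.

A — Devonian; B — Paleogene; C — Neogene; D — Calymmian; span 1580.89 million years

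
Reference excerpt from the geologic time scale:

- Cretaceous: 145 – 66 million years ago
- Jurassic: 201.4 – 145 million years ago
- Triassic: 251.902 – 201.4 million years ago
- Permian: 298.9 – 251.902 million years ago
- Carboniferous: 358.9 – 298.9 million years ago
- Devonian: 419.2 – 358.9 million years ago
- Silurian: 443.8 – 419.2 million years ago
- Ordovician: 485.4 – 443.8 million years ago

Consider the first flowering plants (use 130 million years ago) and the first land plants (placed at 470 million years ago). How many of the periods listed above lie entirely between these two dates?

6

470 Ma sits inside the Ordovician (485.4–443.8) and 130 Ma inside the Cretaceous (145–66); neither of those is wholly between the two dates.
The listed periods lying completely between them are Silurian, Devonian, Carboniferous, Permian, Triassic, Jurassic — 6 in all.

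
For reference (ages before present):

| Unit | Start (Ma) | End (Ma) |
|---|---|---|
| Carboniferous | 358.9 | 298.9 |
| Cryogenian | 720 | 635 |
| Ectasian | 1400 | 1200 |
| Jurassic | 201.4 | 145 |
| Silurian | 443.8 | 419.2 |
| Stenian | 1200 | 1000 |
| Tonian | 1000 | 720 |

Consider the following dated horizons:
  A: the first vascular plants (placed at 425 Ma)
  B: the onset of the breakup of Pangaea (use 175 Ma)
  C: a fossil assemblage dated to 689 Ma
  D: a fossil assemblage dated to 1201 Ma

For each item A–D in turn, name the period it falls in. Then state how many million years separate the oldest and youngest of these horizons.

Match each age against the start–end ranges in the excerpt: A = 425 Ma → Silurian (443.8–419.2); B = 175 Ma → Jurassic (201.4–145); C = 689 Ma → Cryogenian (720–635); D = 1201 Ma → Ectasian (1400–1200).
The largest age is 1201 Ma and the smallest is 175 Ma; their difference is 1026 Myr.

A — Silurian; B — Jurassic; C — Cryogenian; D — Ectasian; span 1026 million years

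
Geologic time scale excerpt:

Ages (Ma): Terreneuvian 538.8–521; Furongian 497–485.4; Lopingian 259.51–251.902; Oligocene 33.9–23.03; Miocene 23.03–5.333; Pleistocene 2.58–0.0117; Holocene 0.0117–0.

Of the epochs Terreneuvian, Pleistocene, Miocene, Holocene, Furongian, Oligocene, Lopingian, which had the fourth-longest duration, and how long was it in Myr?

Oligocene, 10.87 million years

Start − end for each: Terreneuvian 538.8 − 521 = 17.8; Pleistocene 2.58 − 0.0117 = 2.5683; Miocene 23.03 − 5.333 = 17.697; Holocene 0.0117 − 0 = 0.0117; Furongian 497 − 485.4 = 11.6; Oligocene 33.9 − 23.03 = 10.87; Lopingian 259.51 − 251.902 = 7.608.
Ranking these from longest: Terreneuvian > Miocene > Furongian > Oligocene > Lopingian > Pleistocene > Holocene.
Position 4 in that ranking is Oligocene, which lasted 10.87 Myr.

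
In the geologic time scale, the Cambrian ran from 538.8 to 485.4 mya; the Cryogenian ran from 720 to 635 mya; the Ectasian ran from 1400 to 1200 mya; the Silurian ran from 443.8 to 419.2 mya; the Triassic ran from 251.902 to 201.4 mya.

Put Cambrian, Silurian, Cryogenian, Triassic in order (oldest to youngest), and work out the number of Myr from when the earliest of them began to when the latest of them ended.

Cryogenian → Cambrian → Silurian → Triassic; total span 518.6 Myr

Start ages (Ma): Cryogenian 720, Cambrian 538.8, Silurian 443.8, Triassic 251.902.
Ordered oldest to youngest: Cryogenian, Cambrian, Silurian, Triassic.
Span = 720 − 201.4 = 518.6 Myr.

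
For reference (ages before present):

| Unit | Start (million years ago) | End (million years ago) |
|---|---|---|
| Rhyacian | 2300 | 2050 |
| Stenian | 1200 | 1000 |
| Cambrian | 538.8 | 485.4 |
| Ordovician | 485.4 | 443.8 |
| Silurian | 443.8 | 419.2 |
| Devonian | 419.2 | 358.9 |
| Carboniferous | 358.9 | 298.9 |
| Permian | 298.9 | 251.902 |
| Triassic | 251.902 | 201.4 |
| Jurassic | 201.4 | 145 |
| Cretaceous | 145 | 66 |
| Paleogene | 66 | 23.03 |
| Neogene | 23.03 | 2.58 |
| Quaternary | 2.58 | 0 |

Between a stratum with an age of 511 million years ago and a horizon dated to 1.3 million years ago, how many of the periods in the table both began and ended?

10

The older date is 511 Ma and the younger is 1.3 Ma.
Periods with start < 511 and end > 1.3 Ma: Ordovician (485.4–443.8), Silurian (443.8–419.2), Devonian (419.2–358.9), Carboniferous (358.9–298.9), Permian (298.9–251.902), Triassic (251.902–201.4), Jurassic (201.4–145), Cretaceous (145–66), Paleogene (66–23.03), Neogene (23.03–2.58).
That is 10 complete periods.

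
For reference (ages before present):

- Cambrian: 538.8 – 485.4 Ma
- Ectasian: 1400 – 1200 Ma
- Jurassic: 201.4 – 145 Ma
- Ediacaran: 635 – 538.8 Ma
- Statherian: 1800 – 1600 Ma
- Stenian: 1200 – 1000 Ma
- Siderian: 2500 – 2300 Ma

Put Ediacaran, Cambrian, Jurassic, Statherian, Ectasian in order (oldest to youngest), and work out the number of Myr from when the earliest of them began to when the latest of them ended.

Start ages (Ma): Statherian 1800, Ectasian 1400, Ediacaran 635, Cambrian 538.8, Jurassic 201.4.
Ordered oldest to youngest: Statherian, Ectasian, Ediacaran, Cambrian, Jurassic.
Span = 1800 − 145 = 1655 Myr.

Statherian, Ectasian, Ediacaran, Cambrian, Jurassic; total span 1655 Myr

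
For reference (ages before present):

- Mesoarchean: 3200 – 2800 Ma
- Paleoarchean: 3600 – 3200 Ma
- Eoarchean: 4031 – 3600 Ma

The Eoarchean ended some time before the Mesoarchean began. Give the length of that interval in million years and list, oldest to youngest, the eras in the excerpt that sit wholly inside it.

400 million years; Paleoarchean

End of Eoarchean = 3600 Ma; start of Mesoarchean = 3200 Ma.
Gap = 3600 − 3200 = 400 Myr.
Eras wholly inside 3600–3200 Ma: Paleoarchean (3600–3200).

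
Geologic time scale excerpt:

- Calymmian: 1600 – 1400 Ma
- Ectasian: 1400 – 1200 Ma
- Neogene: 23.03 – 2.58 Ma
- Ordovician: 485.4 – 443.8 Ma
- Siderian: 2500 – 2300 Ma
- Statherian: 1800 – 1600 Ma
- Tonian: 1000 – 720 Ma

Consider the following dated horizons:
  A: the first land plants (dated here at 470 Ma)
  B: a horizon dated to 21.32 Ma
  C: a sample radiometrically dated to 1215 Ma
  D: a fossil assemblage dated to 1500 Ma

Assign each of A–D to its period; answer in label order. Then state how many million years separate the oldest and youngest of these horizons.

A: 470 Ma lies in 485.4–443.8 Ma, so Ordovician.
B: 21.32 Ma lies in 23.03–2.58 Ma, so Neogene.
C: 1215 Ma lies in 1400–1200 Ma, so Ectasian.
D: 1500 Ma lies in 1600–1400 Ma, so Calymmian.
Oldest = 1500 Ma, youngest = 21.32 Ma → span 1478.68 Myr.

A — Ordovician; B — Neogene; C — Ectasian; D — Calymmian; span 1478.68 million years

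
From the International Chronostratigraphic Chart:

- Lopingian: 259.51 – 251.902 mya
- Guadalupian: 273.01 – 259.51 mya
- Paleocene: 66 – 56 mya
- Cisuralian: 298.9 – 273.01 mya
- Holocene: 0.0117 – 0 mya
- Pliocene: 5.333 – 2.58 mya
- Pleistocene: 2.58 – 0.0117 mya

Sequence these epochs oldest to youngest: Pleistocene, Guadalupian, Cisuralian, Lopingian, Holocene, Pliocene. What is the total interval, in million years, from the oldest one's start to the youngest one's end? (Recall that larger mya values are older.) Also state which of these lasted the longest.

Cisuralian → Guadalupian → Lopingian → Pliocene → Pleistocene → Holocene; total span 298.9 Myr; longest is Cisuralian

Start ages (Ma): Cisuralian 298.9, Guadalupian 273.01, Lopingian 259.51, Pliocene 5.333, Pleistocene 2.58, Holocene 0.0117.
Ordered oldest to youngest: Cisuralian, Guadalupian, Lopingian, Pliocene, Pleistocene, Holocene.
Span = 298.9 − 0 = 298.9 Myr.
Durations: Holocene 0.0117, Pleistocene 2.5683, Cisuralian 25.89, Guadalupian 13.5, Pliocene 2.753, Lopingian 7.608 → longest is Cisuralian (25.89 Myr).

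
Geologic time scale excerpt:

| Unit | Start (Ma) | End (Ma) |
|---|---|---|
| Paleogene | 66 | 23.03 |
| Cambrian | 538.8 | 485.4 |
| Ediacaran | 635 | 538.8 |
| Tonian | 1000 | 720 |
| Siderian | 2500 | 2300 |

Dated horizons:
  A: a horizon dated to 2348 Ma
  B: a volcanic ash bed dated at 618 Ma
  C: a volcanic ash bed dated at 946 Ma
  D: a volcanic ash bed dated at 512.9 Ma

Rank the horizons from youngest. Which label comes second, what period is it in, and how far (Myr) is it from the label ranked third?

Sorted youngest-first by Ma: D (512.9), B (618), C (946), A (2348).
The second youngest is B at 618 Ma, which lies in 635–538.8 Ma: the Ediacaran.
The third youngest is C at 946 Ma; separation = |618 − 946| = 328 Myr.

B, in the Ediacaran; 328 million years to C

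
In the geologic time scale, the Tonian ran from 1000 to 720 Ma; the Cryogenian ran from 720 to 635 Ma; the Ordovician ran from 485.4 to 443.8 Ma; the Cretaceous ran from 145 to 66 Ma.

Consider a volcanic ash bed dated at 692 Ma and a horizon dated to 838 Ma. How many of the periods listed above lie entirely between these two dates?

Checking each listed span, none has both start < 838 Ma and end > 692 Ma — every period straddles one of the two dates or lies outside them — so the count is 0.

0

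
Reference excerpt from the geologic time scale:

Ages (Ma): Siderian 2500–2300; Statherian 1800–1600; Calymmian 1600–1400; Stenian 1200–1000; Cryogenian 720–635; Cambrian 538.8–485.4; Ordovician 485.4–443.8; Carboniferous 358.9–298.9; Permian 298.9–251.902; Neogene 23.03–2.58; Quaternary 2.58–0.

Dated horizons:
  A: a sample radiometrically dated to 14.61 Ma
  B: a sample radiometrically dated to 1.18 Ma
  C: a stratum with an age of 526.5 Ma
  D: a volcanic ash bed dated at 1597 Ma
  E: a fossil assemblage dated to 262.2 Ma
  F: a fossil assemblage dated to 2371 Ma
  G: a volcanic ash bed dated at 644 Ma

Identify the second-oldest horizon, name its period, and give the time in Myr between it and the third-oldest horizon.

D, in the Calymmian; 953 million years to G

Larger Ma means older, so oldest first: F 2371 > D 1597 > G 644 > C 526.5 > E 262.2 > A 14.61 > B 1.18.
Counting 2 along gives D (1597 Ma); the excerpt puts that inside the Calymmian, 1600–1400 Ma.
Next in line is G (644 Ma), and 1597 − 644 = 953 Myr.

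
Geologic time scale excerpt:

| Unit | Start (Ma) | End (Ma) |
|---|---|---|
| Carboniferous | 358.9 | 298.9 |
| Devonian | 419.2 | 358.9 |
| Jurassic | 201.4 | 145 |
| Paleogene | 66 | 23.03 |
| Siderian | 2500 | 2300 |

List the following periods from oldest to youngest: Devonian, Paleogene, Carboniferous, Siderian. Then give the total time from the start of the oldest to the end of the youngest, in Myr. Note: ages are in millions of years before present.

Siderian → Devonian → Carboniferous → Paleogene; total span 2476.97 Myr

Start ages (Ma): Siderian 2500, Devonian 419.2, Carboniferous 358.9, Paleogene 66.
Ordered oldest to youngest: Siderian, Devonian, Carboniferous, Paleogene.
Span = 2500 − 23.03 = 2476.97 Myr.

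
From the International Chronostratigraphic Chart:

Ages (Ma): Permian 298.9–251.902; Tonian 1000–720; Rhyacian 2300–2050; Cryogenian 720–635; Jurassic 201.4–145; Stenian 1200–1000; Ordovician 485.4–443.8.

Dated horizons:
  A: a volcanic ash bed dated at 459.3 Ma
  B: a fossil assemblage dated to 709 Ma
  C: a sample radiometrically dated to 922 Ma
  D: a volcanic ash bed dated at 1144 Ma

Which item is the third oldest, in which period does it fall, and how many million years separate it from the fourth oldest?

B, in the Cryogenian; 249.7 million years to A

Sorted oldest-first by Ma: D (1144), C (922), B (709), A (459.3).
The third oldest is B at 709 Ma, which lies in 720–635 Ma: the Cryogenian.
The fourth oldest is A at 459.3 Ma; separation = |709 − 459.3| = 249.7 Myr.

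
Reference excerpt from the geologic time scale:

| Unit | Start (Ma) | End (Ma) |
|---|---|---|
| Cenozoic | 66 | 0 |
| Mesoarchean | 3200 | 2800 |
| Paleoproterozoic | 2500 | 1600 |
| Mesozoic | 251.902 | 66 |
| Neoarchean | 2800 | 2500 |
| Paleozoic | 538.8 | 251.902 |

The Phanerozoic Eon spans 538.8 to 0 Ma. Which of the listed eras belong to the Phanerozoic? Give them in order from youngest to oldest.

Eras with both bounds inside 538.8–0 Ma: Cenozoic (66–0), Mesozoic (251.902–66), Paleozoic (538.8–251.902).

Cenozoic, Mesozoic, Paleozoic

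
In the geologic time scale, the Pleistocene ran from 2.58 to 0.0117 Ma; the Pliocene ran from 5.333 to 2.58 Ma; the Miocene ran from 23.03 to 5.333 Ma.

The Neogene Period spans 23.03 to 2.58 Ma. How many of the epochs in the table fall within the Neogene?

Epochs inside 23.03–2.58 Ma: Miocene, Pliocene — 2 in total.

2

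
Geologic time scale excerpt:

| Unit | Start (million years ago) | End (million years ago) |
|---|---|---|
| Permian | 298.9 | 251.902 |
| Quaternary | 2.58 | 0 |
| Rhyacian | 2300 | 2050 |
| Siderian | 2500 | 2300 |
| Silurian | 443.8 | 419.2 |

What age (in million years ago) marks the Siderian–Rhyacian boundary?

2300 million years ago

The Siderian ends and the Rhyacian begins at 2300 million years ago.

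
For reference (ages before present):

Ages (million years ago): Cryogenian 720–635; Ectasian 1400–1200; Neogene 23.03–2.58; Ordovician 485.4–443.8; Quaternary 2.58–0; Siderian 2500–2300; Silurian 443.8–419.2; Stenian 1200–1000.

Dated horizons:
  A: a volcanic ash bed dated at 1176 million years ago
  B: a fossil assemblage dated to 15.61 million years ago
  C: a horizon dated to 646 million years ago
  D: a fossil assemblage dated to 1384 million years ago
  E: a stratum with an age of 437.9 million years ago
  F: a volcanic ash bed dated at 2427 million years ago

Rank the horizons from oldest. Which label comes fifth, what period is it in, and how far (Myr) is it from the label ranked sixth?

Larger Ma means older, so oldest first: F 2427 > D 1384 > A 1176 > C 646 > E 437.9 > B 15.61.
Counting 5 along gives E (437.9 Ma); the excerpt puts that inside the Silurian, 443.8–419.2 Ma.
Next in line is B (15.61 Ma), and 437.9 − 15.61 = 422.29 Myr.

E, in the Silurian; 422.29 million years to B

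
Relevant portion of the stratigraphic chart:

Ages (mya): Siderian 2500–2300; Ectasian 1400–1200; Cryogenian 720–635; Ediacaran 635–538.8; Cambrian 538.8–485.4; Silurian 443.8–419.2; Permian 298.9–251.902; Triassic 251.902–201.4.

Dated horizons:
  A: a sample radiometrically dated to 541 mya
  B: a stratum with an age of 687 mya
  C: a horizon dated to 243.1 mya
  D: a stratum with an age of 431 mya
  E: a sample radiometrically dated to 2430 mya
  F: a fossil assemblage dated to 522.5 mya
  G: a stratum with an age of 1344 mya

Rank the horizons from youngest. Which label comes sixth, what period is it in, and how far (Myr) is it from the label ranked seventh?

G, in the Ectasian; 1086 million years to E

Sorted youngest-first by Ma: C (243.1), D (431), F (522.5), A (541), B (687), G (1344), E (2430).
The sixth youngest is G at 1344 Ma, which lies in 1400–1200 Ma: the Ectasian.
The seventh youngest is E at 2430 Ma; separation = |1344 − 2430| = 1086 Myr.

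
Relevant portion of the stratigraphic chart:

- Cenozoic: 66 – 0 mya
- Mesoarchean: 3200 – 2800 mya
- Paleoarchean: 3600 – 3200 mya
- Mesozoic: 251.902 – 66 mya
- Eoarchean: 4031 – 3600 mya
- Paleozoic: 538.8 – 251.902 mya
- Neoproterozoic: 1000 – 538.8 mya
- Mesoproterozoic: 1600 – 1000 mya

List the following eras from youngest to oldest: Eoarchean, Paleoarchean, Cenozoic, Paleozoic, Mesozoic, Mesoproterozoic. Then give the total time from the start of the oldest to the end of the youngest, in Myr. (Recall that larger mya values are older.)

From the excerpt: Eoarchean 4031–3600; Paleoarchean 3600–3200; Cenozoic 66–0; Paleozoic 538.8–251.902; Mesozoic 251.902–66; Mesoproterozoic 1600–1000 (Ma).
Larger Ma is earlier, so the oldest is Eoarchean and the youngest is Cenozoic; youngest to oldest: Cenozoic, Mesozoic, Paleozoic, Mesoproterozoic, Paleoarchean, Eoarchean.
Oldest start 4031 minus youngest end 0 gives 4031 Myr overall.

Cenozoic, Mesozoic, Paleozoic, Mesoproterozoic, Paleoarchean, Eoarchean; total span 4031 Myr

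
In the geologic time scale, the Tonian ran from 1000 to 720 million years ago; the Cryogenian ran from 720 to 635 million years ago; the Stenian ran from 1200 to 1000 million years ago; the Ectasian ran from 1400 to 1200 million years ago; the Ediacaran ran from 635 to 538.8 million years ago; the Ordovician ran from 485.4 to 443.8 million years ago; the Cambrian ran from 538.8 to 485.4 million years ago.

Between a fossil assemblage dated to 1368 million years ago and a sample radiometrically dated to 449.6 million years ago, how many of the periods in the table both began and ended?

1368 Ma sits inside the Ectasian (1400–1200) and 449.6 Ma inside the Ordovician (485.4–443.8); neither of those is wholly between the two dates.
The listed periods lying completely between them are Stenian, Tonian, Cryogenian, Ediacaran, Cambrian — 5 in all.

5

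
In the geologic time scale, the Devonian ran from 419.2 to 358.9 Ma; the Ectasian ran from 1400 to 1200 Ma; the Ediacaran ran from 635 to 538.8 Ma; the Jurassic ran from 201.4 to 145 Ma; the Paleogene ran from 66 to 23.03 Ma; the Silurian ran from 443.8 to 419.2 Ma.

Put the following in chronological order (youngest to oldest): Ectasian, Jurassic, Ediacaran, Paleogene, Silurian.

The oldest of these is Ectasian (starts 1400 Ma) and the youngest is Paleogene (ends 23.03 Ma).
In between, by decreasing start age: Ediacaran (635), Silurian (443.8), Jurassic (201.4).
Listing youngest first means reversing that sequence.

Paleogene, then Jurassic, then Silurian, then Ediacaran, then Ectasian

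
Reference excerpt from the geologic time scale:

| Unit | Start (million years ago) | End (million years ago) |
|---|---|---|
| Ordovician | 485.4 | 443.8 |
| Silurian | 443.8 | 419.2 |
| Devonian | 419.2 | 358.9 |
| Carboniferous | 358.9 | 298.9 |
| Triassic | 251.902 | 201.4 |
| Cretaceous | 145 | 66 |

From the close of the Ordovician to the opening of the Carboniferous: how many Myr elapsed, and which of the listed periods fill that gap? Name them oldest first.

End of Ordovician = 443.8 Ma; start of Carboniferous = 358.9 Ma.
Gap = 443.8 − 358.9 = 84.9 Myr.
Periods wholly inside 443.8–358.9 Ma: Silurian (443.8–419.2), Devonian (419.2–358.9).

84.9 million years; Silurian, Devonian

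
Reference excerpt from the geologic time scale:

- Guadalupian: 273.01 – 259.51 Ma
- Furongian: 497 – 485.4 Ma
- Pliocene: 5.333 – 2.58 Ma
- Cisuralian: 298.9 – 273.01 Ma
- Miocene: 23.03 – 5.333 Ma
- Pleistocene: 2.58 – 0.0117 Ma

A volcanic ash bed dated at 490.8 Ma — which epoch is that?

Furongian

490.8 Ma lies between 497 and 485.4 Ma, so it falls in the Furongian.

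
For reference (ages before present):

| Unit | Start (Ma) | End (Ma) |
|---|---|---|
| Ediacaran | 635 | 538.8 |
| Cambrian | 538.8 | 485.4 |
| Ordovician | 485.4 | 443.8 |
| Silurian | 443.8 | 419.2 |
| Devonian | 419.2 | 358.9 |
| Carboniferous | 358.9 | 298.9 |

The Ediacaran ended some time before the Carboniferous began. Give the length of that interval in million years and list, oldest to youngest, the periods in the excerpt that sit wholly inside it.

179.9 million years; Cambrian, Ordovician, Silurian, Devonian

The Ediacaran closes at 538.8 Ma and the Carboniferous opens at 358.9 Ma, so the interval is 538.8 − 358.9 = 179.9 Myr.
A period fits inside if it starts at or after 538.8 Ma and ends at or before 358.9 Ma; oldest first that gives Cambrian, Ordovician, Silurian, Devonian.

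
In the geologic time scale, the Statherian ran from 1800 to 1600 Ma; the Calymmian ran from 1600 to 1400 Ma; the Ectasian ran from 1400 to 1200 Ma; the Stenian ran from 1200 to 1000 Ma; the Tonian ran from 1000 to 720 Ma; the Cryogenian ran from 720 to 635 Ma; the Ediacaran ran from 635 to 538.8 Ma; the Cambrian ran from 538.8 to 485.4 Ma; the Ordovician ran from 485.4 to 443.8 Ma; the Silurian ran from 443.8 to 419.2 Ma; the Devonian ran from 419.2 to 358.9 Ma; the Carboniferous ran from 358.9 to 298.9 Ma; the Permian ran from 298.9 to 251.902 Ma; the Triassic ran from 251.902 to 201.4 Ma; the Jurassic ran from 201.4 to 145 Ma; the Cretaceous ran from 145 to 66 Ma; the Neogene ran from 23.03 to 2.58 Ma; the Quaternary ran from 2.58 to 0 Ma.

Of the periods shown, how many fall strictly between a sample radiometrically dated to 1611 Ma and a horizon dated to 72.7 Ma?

14

1611 Ma sits inside the Statherian (1800–1600) and 72.7 Ma inside the Cretaceous (145–66); neither of those is wholly between the two dates.
The listed periods lying completely between them are Calymmian, Ectasian, Stenian, Tonian, Cryogenian, Ediacaran, Cambrian, Ordovician, Silurian, Devonian, Carboniferous, Permian, Triassic, Jurassic — 14 in all.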